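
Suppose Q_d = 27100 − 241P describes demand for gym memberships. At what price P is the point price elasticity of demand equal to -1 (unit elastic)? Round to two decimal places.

Ed = −241P/(27100 − 241P). Set this equal to -1:
241P = 1·(27100 − 241P) ⇒ 241P(1 + 1) = 1·27100
P = 1·27100 / (241·2) = 56.2240…

56.22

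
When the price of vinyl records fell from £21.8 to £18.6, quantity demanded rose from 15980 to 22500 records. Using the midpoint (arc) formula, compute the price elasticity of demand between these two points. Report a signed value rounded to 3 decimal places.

-2.139

%ΔQ = (22500 − 15980) / [(15980 + 22500)/2] = 6520/19240 = 0.338877…
%ΔP = (18.6 − 21.8) / [(21.8 + 18.6)/2] = -3.2/20.2 = -0.158415…
Arc Ed = %ΔQ / %ΔP = (6520/19240) / (-3.2/20.2) = -2.13916…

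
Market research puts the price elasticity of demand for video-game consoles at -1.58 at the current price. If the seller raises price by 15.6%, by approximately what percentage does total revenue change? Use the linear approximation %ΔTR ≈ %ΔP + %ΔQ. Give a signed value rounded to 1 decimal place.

-9.0%

%ΔQ ≈ Ed × %ΔP = (-1.58) × (+15.6%) = -24.6480%
%ΔTR ≈ %ΔP + %ΔQ = (+15.6%) + (-24.6480%) = -9.0480%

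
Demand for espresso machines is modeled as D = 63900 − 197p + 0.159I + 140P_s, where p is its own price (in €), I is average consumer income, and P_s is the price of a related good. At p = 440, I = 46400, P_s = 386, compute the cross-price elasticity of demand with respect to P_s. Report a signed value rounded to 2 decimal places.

1.40

At the given values, D = 63900 − 197(440) + 0.159(46400) + 140(386) = 38637.6.
∂D/∂P_s = 140.
E = (140) × (386/38637.6) = 1.3986…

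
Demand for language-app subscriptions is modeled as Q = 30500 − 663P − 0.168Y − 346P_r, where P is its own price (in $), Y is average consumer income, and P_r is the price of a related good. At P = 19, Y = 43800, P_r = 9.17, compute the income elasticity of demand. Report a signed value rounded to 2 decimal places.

At the given values, Q = 30500 − 663(19) − 0.168(43800) − 346(9.17) = 7371.78.
∂Q/∂Y = -0.168.
E = (-0.168) × (43800/7371.78) = -0.9981…

-1.00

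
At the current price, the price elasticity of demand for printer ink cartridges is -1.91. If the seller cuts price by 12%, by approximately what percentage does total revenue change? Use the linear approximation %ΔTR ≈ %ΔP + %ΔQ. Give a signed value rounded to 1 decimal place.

%ΔQ ≈ Ed × %ΔP = (-1.91) × (-12%) = +22.9200%
%ΔTR ≈ %ΔP + %ΔQ = (-12%) + (+22.9200%) = +10.9200%

+10.9%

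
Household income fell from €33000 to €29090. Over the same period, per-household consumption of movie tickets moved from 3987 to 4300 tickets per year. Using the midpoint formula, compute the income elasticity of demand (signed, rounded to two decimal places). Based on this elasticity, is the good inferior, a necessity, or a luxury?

-0.60; inferior

%ΔQ = (4300 − 3987)/[( 3987 + 4300)/2] = 313/4143.5 = 0.075540…
%ΔIncome = (29090 − 33000)/[( 33000 + 29090)/2] = -3910/31045 = -0.125946…
E_income = (313/4143.5) / (-3910/31045) = -0.5997…
E_income < 0 ⇒ inferior good.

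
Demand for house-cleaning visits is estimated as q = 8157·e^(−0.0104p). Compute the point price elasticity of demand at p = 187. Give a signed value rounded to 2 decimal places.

-1.94

dq/dp = −0.0104·q = -12.1324. At p = 187, q = 1166.58.
Ed = (dq/dp)·(p/q) = (-12.1324) × (187/1166.58) = -1.9448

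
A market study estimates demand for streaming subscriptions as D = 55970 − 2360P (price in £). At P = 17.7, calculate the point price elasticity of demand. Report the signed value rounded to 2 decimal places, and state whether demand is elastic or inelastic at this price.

-2.94; elastic

dD/dP = −2360. At P = 17.7, D = 55970 − 2360(17.7) = 14198.
Ed = (dD/dP)·(P/D) = −2360 × (17.7/14198) = -2.9421…
|Ed| = 2.94 > 1, so demand is elastic.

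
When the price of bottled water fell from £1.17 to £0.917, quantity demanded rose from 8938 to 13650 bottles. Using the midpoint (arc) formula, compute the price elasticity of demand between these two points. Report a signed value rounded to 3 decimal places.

-1.721

%ΔQ = (13650 − 8938) / [(8938 + 13650)/2] = 4712/11294 = 0.417212…
%ΔP = (0.917 − 1.17) / [(1.17 + 0.917)/2] = -0.253/1.0435 = -0.242453…
Arc Ed = %ΔQ / %ΔP = (4712/11294) / (-0.253/1.0435) = -1.72079…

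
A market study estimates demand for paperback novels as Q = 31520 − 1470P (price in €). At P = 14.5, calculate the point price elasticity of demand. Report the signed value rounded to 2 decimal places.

-2.09

dQ/dP = −1470. At P = 14.5, Q = 31520 − 1470(14.5) = 10205.
Ed = (dQ/dP)·(P/Q) = −1470 × (14.5/10205) = -2.0886…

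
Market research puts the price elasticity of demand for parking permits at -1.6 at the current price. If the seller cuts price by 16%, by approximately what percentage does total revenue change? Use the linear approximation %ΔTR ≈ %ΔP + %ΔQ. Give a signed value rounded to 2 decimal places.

+9.60%

%ΔQ ≈ Ed × %ΔP = (-1.6) × (-16%) = +25.6000%
%ΔTR ≈ %ΔP + %ΔQ = (-16%) + (+25.6000%) = +9.6000%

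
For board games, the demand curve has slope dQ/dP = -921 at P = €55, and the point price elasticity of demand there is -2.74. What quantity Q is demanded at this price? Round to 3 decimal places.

Ed = (dQ/dP)·(P/Q) ⇒ Q = (dQ/dP)·P/Ed = (-921)·55/(-2.74) = 18487.22627…

18487.226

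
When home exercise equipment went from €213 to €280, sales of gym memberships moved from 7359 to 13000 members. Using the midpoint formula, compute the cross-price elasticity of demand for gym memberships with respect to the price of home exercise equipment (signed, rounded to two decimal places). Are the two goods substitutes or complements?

2.04; substitutes

%ΔQ_{gym memberships} = (13000 − 7359)/avg = 5641/10179.5 = 0.554152…
%ΔP_{home exercise equipment} = (280 − 213)/avg = 67/246.5 = 0.271805…
E_cross = (5641/10179.5) / (67/246.5) = 2.0387…
E_cross > 0 ⇒ the goods are substitutes.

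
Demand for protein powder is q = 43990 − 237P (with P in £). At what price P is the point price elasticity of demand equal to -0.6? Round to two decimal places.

69.60

Ed = −237P/(43990 − 237P). Set this equal to -0.6:
237P = 0.6·(43990 − 237P) ⇒ 237P(1 + 0.6) = 0.6·43990
P = 0.6·43990 / (237·1.6) = 69.6044…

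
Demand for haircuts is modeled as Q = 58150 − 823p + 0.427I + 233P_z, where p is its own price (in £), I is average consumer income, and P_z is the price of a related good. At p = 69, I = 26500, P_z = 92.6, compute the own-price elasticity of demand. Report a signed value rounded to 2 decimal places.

-1.66

At the given values, Q = 58150 − 823(69) + 0.427(26500) + 233(92.6) = 34254.3.
∂Q/∂p = −823.
E = (-823) × (69/34254.3) = -1.6578…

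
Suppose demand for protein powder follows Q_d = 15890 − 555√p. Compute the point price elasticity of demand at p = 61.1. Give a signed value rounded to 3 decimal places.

-0.188

dQ_d/dp = −555/(2√p) = -35.5011. At p = 61.1, Q_d = 11551.8.
Ed = (dQ_d/dp)·(p/Q_d) = (-35.5011) × (61.1/11551.8) = -0.18777…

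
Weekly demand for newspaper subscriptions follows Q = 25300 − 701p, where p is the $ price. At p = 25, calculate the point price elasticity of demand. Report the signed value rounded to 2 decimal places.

dQ/dp = −701. At p = 25, Q = 25300 − 701(25) = 7775.
Ed = (dQ/dp)·(p/Q) = −701 × (25/7775) = -2.2540…

-2.25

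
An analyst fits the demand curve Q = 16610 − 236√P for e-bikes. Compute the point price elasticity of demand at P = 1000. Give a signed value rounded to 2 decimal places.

dQ/dP = −236/(2√P) = -3.73149. At P = 1000, Q = 9147.02.
Ed = (dQ/dP)·(P/Q) = (-3.73149) × (1000/9147.02) = -0.4079…

-0.41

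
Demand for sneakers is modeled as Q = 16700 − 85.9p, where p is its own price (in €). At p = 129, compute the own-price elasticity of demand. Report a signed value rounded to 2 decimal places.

-1.97

At the given values, Q = 16700 − 85.9(129) = 5618.9.
∂Q/∂p = −85.9.
E = (-85.9) × (129/5618.9) = -1.9721…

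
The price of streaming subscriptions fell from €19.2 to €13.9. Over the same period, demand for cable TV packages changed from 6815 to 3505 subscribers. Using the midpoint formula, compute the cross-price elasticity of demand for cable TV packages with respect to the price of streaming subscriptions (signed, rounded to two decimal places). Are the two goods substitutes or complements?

2.00; substitutes

%ΔQ_{cable TV packages} = (3505 − 6815)/avg = -3310/5160 = -0.641472…
%ΔP_{streaming subscriptions} = (13.9 − 19.2)/avg = -5.3/16.55 = -0.320241…
E_cross = (-3310/5160) / (-5.3/16.55) = 2.0030…
E_cross > 0 ⇒ the goods are substitutes.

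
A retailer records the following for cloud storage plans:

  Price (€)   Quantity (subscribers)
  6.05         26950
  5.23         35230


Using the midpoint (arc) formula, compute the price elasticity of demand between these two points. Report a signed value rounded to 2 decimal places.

-1.83

%ΔQ = (35230 − 26950) / [(26950 + 35230)/2] = 8280/31090 = 0.266323…
%ΔP = (5.23 − 6.05) / [(6.05 + 5.23)/2] = -0.82/5.64 = -0.145390…
Arc Ed = %ΔQ / %ΔP = (8280/31090) / (-0.82/5.64) = -1.8317…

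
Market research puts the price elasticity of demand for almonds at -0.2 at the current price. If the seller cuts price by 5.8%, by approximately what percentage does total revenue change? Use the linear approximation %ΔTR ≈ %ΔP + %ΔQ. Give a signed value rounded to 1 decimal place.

%ΔQ ≈ Ed × %ΔP = (-0.2) × (-5.8%) = +1.1600%
%ΔTR ≈ %ΔP + %ΔQ = (-5.8%) + (+1.1600%) = -4.6400%

-4.6%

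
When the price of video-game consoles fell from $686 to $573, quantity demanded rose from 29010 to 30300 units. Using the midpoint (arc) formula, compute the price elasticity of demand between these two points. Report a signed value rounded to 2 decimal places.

-0.24

%ΔQ = (30300 − 29010) / [(29010 + 30300)/2] = 1290/29655 = 0.043500…
%ΔP = (573 − 686) / [(686 + 573)/2] = -113/629.5 = -0.179507…
Arc Ed = %ΔQ / %ΔP = (1290/29655) / (-113/629.5) = -0.2423…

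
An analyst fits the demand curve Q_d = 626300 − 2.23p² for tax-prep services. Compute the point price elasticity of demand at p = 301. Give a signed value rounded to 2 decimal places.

dQ_d/dp = −2·2.23·p = -1342.46. At p = 301, Q_d = 424259.77.
Ed = (dQ_d/dp)·(p/Q_d) = (-1342.46) × (301/424259.77) = -0.9524…

-0.95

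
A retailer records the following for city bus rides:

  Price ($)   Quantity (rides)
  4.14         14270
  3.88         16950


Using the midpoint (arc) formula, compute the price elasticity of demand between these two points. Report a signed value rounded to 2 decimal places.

-2.65

%ΔQ = (16950 − 14270) / [(14270 + 16950)/2] = 2680/15610 = 0.171684…
%ΔP = (3.88 − 4.14) / [(4.14 + 3.88)/2] = -0.26/4.01 = -0.064837…
Arc Ed = %ΔQ / %ΔP = (2680/15610) / (-0.26/4.01) = -2.6479…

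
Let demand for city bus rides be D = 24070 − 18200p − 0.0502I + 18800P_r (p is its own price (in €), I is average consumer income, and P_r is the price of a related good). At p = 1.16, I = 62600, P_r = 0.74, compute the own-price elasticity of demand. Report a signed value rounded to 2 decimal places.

-1.54

At the given values, D = 24070 − 18200(1.16) − 0.0502(62600) + 18800(0.74) = 13727.48.
∂D/∂p = −18200.
E = (-18200) × (1.16/13727.48) = -1.5379…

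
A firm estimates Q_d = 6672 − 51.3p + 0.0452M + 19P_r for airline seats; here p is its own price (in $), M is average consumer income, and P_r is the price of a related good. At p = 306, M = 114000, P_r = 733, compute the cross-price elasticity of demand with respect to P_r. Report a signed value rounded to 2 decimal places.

1.39

At the given values, Q_d = 6672 − 51.3(306) + 0.0452(114000) + 19(733) = 10054.
∂Q_d/∂P_r = 19.
E = (19) × (733/10054) = 1.3852…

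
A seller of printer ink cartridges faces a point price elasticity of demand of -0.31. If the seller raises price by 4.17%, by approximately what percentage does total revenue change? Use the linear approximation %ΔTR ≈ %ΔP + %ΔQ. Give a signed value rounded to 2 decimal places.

%ΔQ ≈ Ed × %ΔP = (-0.31) × (+4.17%) = -1.2927%
%ΔTR ≈ %ΔP + %ΔQ = (+4.17%) + (-1.2927%) = +2.8773%

+2.88%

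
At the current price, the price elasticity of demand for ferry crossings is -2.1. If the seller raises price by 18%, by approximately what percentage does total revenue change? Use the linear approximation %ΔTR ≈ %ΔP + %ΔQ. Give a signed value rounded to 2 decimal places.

-19.80%

%ΔQ ≈ Ed × %ΔP = (-2.1) × (+18%) = -37.8000%
%ΔTR ≈ %ΔP + %ΔQ = (+18%) + (-37.8000%) = -19.8000%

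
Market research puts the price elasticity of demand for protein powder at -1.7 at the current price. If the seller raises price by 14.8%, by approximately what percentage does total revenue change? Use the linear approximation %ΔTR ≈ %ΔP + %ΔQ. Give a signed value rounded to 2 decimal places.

%ΔQ ≈ Ed × %ΔP = (-1.7) × (+14.8%) = -25.1600%
%ΔTR ≈ %ΔP + %ΔQ = (+14.8%) + (-25.1600%) = -10.3600%

-10.36%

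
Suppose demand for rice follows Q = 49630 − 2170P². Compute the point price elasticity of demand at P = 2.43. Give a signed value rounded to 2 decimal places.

dQ/dP = −2·2170·P = -10546.2. At P = 2.43, Q = 36816.367.
Ed = (dQ/dP)·(P/Q) = (-10546.2) × (2.43/36816.367) = -0.6960…

-0.70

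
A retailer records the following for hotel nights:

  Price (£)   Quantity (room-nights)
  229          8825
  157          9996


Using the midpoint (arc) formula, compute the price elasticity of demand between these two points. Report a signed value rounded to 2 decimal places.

%ΔQ = (9996 − 8825) / [(8825 + 9996)/2] = 1171/9410.5 = 0.124435…
%ΔP = (157 − 229) / [(229 + 157)/2] = -72/193 = -0.373056…
Arc Ed = %ΔQ / %ΔP = (1171/9410.5) / (-72/193) = -0.3335…

-0.33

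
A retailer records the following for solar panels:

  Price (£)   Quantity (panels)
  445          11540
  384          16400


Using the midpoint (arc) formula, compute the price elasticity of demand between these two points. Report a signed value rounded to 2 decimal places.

-2.36

%ΔQ = (16400 − 11540) / [(11540 + 16400)/2] = 4860/13970 = 0.347888…
%ΔP = (384 − 445) / [(445 + 384)/2] = -61/414.5 = -0.147165…
Arc Ed = %ΔQ / %ΔP = (4860/13970) / (-61/414.5) = -2.3639…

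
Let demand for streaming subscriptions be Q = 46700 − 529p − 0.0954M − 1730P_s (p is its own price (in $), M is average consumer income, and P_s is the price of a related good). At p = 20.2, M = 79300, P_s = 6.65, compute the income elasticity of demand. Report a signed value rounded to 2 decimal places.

-0.45

At the given values, Q = 46700 − 529(20.2) − 0.0954(79300) − 1730(6.65) = 16944.48.
∂Q/∂M = -0.0954.
E = (-0.0954) × (79300/16944.48) = -0.4464…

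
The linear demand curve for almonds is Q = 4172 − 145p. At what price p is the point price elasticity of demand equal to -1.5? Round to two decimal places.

17.26

Ed = −145p/(4172 − 145p). Set this equal to -1.5:
145p = 1.5·(4172 − 145p) ⇒ 145p(1 + 1.5) = 1.5·4172
p = 1.5·4172 / (145·2.5) = 17.2634…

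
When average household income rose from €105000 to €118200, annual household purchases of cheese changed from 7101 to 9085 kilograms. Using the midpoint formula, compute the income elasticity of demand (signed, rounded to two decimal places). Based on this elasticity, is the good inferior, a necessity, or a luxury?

%ΔQ = (9085 − 7101)/[( 7101 + 9085)/2] = 1984/8093 = 0.245150…
%ΔIncome = (118200 − 105000)/[( 105000 + 118200)/2] = 13200/111600 = 0.118279…
E_income = (1984/8093) / (13200/111600) = 2.0726…
E_income > 1 ⇒ normal good, luxury.

2.07; luxury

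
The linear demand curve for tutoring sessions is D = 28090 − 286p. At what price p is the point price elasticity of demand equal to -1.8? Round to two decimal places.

63.14

Ed = −286p/(28090 − 286p). Set this equal to -1.8:
286p = 1.8·(28090 − 286p) ⇒ 286p(1 + 1.8) = 1.8·28090
p = 1.8·28090 / (286·2.8) = 63.1393…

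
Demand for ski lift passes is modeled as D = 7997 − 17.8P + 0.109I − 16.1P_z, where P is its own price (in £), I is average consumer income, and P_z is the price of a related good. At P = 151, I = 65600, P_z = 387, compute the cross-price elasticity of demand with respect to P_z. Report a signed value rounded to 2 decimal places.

-1.00

At the given values, D = 7997 − 17.8(151) + 0.109(65600) − 16.1(387) = 6228.9.
∂D/∂P_z = -16.1.
E = (-16.1) × (387/6228.9) = -1.0002…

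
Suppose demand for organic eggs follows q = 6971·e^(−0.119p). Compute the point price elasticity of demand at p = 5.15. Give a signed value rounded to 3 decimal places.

-0.613

dq/dp = −0.119·q = -449.453. At p = 5.15, q = 3776.92.
Ed = (dq/dp)·(p/q) = (-449.453) × (5.15/3776.92) = -0.61285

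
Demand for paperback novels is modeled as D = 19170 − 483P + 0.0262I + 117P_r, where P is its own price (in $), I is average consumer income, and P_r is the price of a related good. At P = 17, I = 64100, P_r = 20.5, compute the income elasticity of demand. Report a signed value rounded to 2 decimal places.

At the given values, D = 19170 − 483(17) + 0.0262(64100) + 117(20.5) = 15036.92.
∂D/∂I = 0.0262.
E = (0.0262) × (64100/15036.92) = 0.1116…

0.11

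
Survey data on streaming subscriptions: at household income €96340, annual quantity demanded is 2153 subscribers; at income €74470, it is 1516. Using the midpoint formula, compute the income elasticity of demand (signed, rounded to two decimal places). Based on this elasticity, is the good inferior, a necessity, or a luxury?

1.36; luxury

%ΔQ = (1516 − 2153)/[( 2153 + 1516)/2] = -637/1834.5 = -0.347233…
%ΔIncome = (74470 − 96340)/[( 96340 + 74470)/2] = -21870/85405 = -0.256074…
E_income = (-637/1834.5) / (-21870/85405) = 1.3559…
E_income > 1 ⇒ normal good, luxury.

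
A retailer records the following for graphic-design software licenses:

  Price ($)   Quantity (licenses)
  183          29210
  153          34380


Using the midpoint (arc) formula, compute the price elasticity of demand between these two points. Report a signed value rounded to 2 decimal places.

%ΔQ = (34380 − 29210) / [(29210 + 34380)/2] = 5170/31795 = 0.162604…
%ΔP = (153 − 183) / [(183 + 153)/2] = -30/168 = -0.178571…
Arc Ed = %ΔQ / %ΔP = (5170/31795) / (-30/168) = -0.9105…

-0.91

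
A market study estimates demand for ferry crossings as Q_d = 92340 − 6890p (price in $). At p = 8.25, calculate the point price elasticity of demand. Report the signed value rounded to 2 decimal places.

-1.60

dQ_d/dp = −6890. At p = 8.25, Q_d = 92340 − 6890(8.25) = 35497.5.
Ed = (dQ_d/dp)·(p/Q_d) = −6890 × (8.25/35497.5) = -1.6013…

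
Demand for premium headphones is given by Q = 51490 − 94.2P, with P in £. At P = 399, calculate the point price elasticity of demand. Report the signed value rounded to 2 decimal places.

-2.70

dQ/dP = −94.2. At P = 399, Q = 51490 − 94.2(399) = 13904.2.
Ed = (dQ/dP)·(P/Q) = −94.2 × (399/13904.2) = -2.7031…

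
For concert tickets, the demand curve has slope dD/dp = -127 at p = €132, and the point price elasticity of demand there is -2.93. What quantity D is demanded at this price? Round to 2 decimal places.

5721.50

Ed = (dD/dp)·(p/D) ⇒ D = (dD/dp)·p/Ed = (-127)·132/(-2.93) = 5721.5017…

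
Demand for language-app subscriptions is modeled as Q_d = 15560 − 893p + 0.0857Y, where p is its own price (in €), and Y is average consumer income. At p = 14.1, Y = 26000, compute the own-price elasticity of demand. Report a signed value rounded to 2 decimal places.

At the given values, Q_d = 15560 − 893(14.1) + 0.0857(26000) = 5196.9.
∂Q_d/∂p = −893.
E = (-893) × (14.1/5196.9) = -2.4228…

-2.42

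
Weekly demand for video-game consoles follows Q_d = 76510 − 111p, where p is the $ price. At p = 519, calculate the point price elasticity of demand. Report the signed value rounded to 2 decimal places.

-3.05

dQ_d/dp = −111. At p = 519, Q_d = 76510 − 111(519) = 18901.
Ed = (dQ_d/dp)·(p/Q_d) = −111 × (519/18901) = -3.0479…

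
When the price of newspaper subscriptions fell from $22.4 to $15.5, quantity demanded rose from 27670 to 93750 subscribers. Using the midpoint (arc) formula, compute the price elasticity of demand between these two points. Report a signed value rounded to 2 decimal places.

-2.99

%ΔQ = (93750 − 27670) / [(27670 + 93750)/2] = 66080/60710 = 1.088453…
%ΔP = (15.5 − 22.4) / [(22.4 + 15.5)/2] = -6.9/18.95 = -0.364116…
Arc Ed = %ΔQ / %ΔP = (66080/60710) / (-6.9/18.95) = -2.9893…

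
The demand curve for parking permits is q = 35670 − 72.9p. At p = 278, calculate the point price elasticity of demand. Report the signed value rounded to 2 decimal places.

dq/dp = −72.9. At p = 278, q = 35670 − 72.9(278) = 15403.8.
Ed = (dq/dp)·(p/q) = −72.9 × (278/15403.8) = -1.3156…

-1.32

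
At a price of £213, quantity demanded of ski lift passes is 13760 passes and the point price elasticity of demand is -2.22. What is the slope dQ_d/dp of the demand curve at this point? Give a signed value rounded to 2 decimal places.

Ed = (dQ_d/dp)·(p/Q_d) ⇒ dQ_d/dp = Ed·Q_d/p = (-2.22)·13760/213 = -143.4140…

-143.41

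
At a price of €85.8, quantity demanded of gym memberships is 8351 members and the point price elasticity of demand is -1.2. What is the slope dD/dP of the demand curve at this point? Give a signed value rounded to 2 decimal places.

-116.80

Ed = (dD/dP)·(P/D) ⇒ dD/dP = Ed·D/P = (-1.2)·8351/85.8 = -116.7972…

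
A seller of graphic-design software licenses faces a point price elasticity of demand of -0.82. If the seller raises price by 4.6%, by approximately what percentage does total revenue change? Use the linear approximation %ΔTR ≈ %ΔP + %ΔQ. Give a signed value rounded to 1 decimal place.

+0.8%

%ΔQ ≈ Ed × %ΔP = (-0.82) × (+4.6%) = -3.7720%
%ΔTR ≈ %ΔP + %ΔQ = (+4.6%) + (-3.7720%) = +0.8280%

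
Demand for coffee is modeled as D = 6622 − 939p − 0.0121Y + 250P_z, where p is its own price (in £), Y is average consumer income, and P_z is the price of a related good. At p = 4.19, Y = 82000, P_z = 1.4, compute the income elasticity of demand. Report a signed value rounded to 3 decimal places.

At the given values, D = 6622 − 939(4.19) − 0.0121(82000) + 250(1.4) = 2045.39.
∂D/∂Y = -0.0121.
E = (-0.0121) × (82000/2045.39) = -0.48509…

-0.485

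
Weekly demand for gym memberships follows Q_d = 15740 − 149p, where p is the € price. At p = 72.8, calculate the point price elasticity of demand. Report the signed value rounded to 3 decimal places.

dQ_d/dp = −149. At p = 72.8, Q_d = 15740 − 149(72.8) = 4892.8.
Ed = (dQ_d/dp)·(p/Q_d) = −149 × (72.8/4892.8) = -2.21697…

-2.217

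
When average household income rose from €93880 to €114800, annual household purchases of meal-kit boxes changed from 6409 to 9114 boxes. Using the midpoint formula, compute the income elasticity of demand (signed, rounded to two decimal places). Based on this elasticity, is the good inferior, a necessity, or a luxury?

1.74; luxury

%ΔQ = (9114 − 6409)/[( 6409 + 9114)/2] = 2705/7761.5 = 0.348515…
%ΔIncome = (114800 − 93880)/[( 93880 + 114800)/2] = 20920/104340 = 0.200498…
E_income = (2705/7761.5) / (20920/104340) = 1.7382…
E_income > 1 ⇒ normal good, luxury.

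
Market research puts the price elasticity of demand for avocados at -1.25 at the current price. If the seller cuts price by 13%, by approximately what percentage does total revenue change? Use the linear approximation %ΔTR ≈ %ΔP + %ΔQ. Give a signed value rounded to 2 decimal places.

%ΔQ ≈ Ed × %ΔP = (-1.25) × (-13%) = +16.2500%
%ΔTR ≈ %ΔP + %ΔQ = (-13%) + (+16.2500%) = +3.2500%

+3.25%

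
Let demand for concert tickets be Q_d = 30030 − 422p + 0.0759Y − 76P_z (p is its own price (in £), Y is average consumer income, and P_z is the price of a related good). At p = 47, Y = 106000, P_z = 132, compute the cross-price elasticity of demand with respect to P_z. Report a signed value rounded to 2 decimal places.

-1.22

At the given values, Q_d = 30030 − 422(47) + 0.0759(106000) − 76(132) = 8209.4.
∂Q_d/∂P_z = -76.
E = (-76) × (132/8209.4) = -1.2220…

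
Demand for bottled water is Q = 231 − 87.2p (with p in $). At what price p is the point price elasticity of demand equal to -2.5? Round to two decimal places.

1.89

Ed = −87.2p/(231 − 87.2p). Set this equal to -2.5:
87.2p = 2.5·(231 − 87.2p) ⇒ 87.2p(1 + 2.5) = 2.5·231
p = 2.5·231 / (87.2·3.5) = 1.8922…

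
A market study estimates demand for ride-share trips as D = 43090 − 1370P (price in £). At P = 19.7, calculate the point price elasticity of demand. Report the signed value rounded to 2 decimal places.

dD/dP = −1370. At P = 19.7, D = 43090 − 1370(19.7) = 16101.
Ed = (dD/dP)·(P/D) = −1370 × (19.7/16101) = -1.6762…

-1.68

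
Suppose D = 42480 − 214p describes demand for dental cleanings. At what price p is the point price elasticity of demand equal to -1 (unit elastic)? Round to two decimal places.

99.25

Ed = −214p/(42480 − 214p). Set this equal to -1:
214p = 1·(42480 − 214p) ⇒ 214p(1 + 1) = 1·42480
p = 1·42480 / (214·2) = 99.2523…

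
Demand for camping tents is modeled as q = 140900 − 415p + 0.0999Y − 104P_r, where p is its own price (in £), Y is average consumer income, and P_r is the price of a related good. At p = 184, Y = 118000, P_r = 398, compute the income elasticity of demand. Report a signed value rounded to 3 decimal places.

0.337

At the given values, q = 140900 − 415(184) + 0.0999(118000) − 104(398) = 34936.2.
∂q/∂Y = 0.0999.
E = (0.0999) × (118000/34936.2) = 0.33742…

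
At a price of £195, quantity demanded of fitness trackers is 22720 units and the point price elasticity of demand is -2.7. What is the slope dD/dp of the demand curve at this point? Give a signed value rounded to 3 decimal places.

Ed = (dD/dp)·(p/D) ⇒ dD/dp = Ed·D/p = (-2.7)·22720/195 = -314.58461…

-314.585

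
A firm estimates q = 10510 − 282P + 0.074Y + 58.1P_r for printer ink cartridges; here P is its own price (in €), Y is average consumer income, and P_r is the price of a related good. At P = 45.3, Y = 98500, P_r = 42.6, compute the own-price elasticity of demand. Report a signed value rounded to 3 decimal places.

-1.703

At the given values, q = 10510 − 282(45.3) + 0.074(98500) + 58.1(42.6) = 7499.46.
∂q/∂P = −282.
E = (-282) × (45.3/7499.46) = -1.70340…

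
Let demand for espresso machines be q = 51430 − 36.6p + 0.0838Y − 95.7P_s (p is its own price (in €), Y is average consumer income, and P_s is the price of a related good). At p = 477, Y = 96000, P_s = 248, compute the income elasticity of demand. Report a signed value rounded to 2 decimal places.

0.44

At the given values, q = 51430 − 36.6(477) + 0.0838(96000) − 95.7(248) = 18283.
∂q/∂Y = 0.0838.
E = (0.0838) × (96000/18283) = 0.4400…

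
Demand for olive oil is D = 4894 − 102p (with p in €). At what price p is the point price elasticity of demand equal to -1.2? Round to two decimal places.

Ed = −102p/(4894 − 102p). Set this equal to -1.2:
102p = 1.2·(4894 − 102p) ⇒ 102p(1 + 1.2) = 1.2·4894
p = 1.2·4894 / (102·2.2) = 26.1711…

26.17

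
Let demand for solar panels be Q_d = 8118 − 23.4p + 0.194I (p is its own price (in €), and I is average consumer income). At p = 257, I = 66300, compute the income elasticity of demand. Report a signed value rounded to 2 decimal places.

At the given values, Q_d = 8118 − 23.4(257) + 0.194(66300) = 14966.4.
∂Q_d/∂I = 0.194.
E = (0.194) × (66300/14966.4) = 0.8594…

0.86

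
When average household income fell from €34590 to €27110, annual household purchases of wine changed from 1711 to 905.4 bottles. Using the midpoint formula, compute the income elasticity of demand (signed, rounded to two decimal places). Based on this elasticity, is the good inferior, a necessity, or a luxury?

%ΔQ = (905.4 − 1711)/[( 1711 + 905.4)/2] = -805.6/1308.2 = -0.615807…
%ΔIncome = (27110 − 34590)/[( 34590 + 27110)/2] = -7480/30850 = -0.242463…
E_income = (-805.6/1308.2) / (-7480/30850) = 2.5397…
E_income > 1 ⇒ normal good, luxury.

2.54; luxury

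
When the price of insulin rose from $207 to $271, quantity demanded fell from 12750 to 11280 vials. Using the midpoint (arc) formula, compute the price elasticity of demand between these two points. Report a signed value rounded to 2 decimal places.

%ΔQ = (11280 − 12750) / [(12750 + 11280)/2] = -1470/12015 = -0.122347…
%ΔP = (271 − 207) / [(207 + 271)/2] = 64/239 = 0.267782…
Arc Ed = %ΔQ / %ΔP = (-1470/12015) / (64/239) = -0.4568…

-0.46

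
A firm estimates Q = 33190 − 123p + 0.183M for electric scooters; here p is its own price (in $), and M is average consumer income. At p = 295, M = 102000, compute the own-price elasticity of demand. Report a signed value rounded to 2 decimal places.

At the given values, Q = 33190 − 123(295) + 0.183(102000) = 15571.
∂Q/∂p = −123.
E = (-123) × (295/15571) = -2.3302…

-2.33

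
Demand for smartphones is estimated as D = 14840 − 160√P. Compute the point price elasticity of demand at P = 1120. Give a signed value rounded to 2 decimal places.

dD/dP = −160/(2√P) = -2.39046. At P = 1120, D = 9485.38.
Ed = (dD/dP)·(P/D) = (-2.39046) × (1120/9485.38) = -0.2822…

-0.28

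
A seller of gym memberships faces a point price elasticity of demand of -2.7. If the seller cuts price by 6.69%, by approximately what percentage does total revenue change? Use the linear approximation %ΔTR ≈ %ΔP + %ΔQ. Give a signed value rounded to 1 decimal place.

+11.4%

%ΔQ ≈ Ed × %ΔP = (-2.7) × (-6.69%) = +18.0630%
%ΔTR ≈ %ΔP + %ΔQ = (-6.69%) + (+18.0630%) = +11.3730%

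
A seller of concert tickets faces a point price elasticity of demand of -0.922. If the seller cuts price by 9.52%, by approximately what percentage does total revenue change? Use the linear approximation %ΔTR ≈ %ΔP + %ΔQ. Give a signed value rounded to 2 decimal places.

%ΔQ ≈ Ed × %ΔP = (-0.922) × (-9.52%) = +8.7774%
%ΔTR ≈ %ΔP + %ΔQ = (-9.52%) + (+8.7774%) = -0.7426%

-0.74%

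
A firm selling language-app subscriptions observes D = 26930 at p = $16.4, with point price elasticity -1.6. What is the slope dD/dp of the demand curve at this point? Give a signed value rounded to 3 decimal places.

-2627.317

Ed = (dD/dp)·(p/D) ⇒ dD/dp = Ed·D/p = (-1.6)·26930/16.4 = -2627.31707…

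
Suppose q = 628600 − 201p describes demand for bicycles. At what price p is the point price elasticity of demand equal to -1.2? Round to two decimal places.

1705.83

Ed = −201p/(628600 − 201p). Set this equal to -1.2:
201p = 1.2·(628600 − 201p) ⇒ 201p(1 + 1.2) = 1.2·628600
p = 1.2·628600 / (201·2.2) = 1705.8344…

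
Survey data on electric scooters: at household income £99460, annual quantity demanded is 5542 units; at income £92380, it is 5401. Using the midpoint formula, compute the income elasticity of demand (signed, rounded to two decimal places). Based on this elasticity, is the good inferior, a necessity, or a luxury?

%ΔQ = (5401 − 5542)/[( 5542 + 5401)/2] = -141/5471.5 = -0.025769…
%ΔIncome = (92380 − 99460)/[( 99460 + 92380)/2] = -7080/95920 = -0.073811…
E_income = (-141/5471.5) / (-7080/95920) = 0.3491…
0 < E_income < 1 ⇒ normal good, necessity.

0.35; necessity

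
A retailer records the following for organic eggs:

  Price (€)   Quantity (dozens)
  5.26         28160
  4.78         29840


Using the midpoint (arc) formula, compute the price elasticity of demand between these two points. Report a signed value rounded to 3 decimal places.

%ΔQ = (29840 − 28160) / [(28160 + 29840)/2] = 1680/29000 = 0.057931…
%ΔP = (4.78 − 5.26) / [(5.26 + 4.78)/2] = -0.48/5.02 = -0.095617…
Arc Ed = %ΔQ / %ΔP = (1680/29000) / (-0.48/5.02) = -0.60586…

-0.606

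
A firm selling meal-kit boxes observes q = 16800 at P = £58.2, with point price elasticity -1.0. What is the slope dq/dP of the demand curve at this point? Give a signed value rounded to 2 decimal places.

-288.66

Ed = (dq/dP)·(P/q) ⇒ dq/dP = Ed·q/P = (-1.0)·16800/58.2 = -288.6597…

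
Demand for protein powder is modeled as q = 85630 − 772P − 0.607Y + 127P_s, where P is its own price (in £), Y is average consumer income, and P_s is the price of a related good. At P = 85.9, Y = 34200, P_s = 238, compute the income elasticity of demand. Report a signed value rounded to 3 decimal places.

-0.721

At the given values, q = 85630 − 772(85.9) − 0.607(34200) + 127(238) = 28781.8.
∂q/∂Y = -0.607.
E = (-0.607) × (34200/28781.8) = -0.72126…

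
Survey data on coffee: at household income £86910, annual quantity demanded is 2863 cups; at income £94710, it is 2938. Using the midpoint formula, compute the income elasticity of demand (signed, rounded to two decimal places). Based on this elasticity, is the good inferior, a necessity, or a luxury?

%ΔQ = (2938 − 2863)/[( 2863 + 2938)/2] = 75/2900.5 = 0.025857…
%ΔIncome = (94710 − 86910)/[( 86910 + 94710)/2] = 7800/90810 = 0.085893…
E_income = (75/2900.5) / (7800/90810) = 0.3010…
0 < E_income < 1 ⇒ normal good, necessity.

0.30; necessity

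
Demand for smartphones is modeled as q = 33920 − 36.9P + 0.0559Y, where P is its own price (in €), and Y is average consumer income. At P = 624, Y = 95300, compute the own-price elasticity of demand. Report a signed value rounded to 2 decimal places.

At the given values, q = 33920 − 36.9(624) + 0.0559(95300) = 16221.67.
∂q/∂P = −36.9.
E = (-36.9) × (624/16221.67) = -1.4194…

-1.42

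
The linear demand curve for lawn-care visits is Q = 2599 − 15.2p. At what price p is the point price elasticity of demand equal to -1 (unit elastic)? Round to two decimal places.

85.49

Ed = −15.2p/(2599 − 15.2p). Set this equal to -1:
15.2p = 1·(2599 − 15.2p) ⇒ 15.2p(1 + 1) = 1·2599
p = 1·2599 / (15.2·2) = 85.4934…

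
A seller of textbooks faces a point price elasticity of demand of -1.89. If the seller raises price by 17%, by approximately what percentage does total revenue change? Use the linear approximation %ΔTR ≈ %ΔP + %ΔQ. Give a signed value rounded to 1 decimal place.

-15.1%

%ΔQ ≈ Ed × %ΔP = (-1.89) × (+17%) = -32.1300%
%ΔTR ≈ %ΔP + %ΔQ = (+17%) + (-32.1300%) = -15.1300%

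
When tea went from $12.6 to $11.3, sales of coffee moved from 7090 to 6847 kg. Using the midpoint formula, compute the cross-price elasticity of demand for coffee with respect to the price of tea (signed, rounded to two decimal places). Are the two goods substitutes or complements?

%ΔQ_{coffee} = (6847 − 7090)/avg = -243/6968.5 = -0.034871…
%ΔP_{tea} = (11.3 − 12.6)/avg = -1.3/11.95 = -0.108786…
E_cross = (-243/6968.5) / (-1.3/11.95) = 0.3205…
E_cross > 0 ⇒ the goods are substitutes.

0.32; substitutes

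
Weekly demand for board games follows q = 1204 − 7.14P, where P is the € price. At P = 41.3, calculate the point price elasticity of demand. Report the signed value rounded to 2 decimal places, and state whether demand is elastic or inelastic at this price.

dq/dP = −7.14. At P = 41.3, q = 1204 − 7.14(41.3) = 909.118.
Ed = (dq/dP)·(P/q) = −7.14 × (41.3/909.118) = -0.3243…
|Ed| = 0.32 < 1, so demand is inelastic.

-0.32; inelastic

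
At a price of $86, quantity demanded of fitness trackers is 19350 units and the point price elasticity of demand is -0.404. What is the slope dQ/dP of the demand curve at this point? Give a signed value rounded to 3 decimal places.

Ed = (dQ/dP)·(P/Q) ⇒ dQ/dP = Ed·Q/P = (-0.404)·19350/86 = -90.9

-90.900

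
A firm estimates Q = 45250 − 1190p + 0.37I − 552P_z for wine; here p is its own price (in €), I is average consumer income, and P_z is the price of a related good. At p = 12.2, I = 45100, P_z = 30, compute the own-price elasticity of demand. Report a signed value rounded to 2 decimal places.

-0.47

At the given values, Q = 45250 − 1190(12.2) + 0.37(45100) − 552(30) = 30859.
∂Q/∂p = −1190.
E = (-1190) × (12.2/30859) = -0.4704…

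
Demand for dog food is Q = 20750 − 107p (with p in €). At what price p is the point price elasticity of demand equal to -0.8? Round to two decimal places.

Ed = −107p/(20750 − 107p). Set this equal to -0.8:
107p = 0.8·(20750 − 107p) ⇒ 107p(1 + 0.8) = 0.8·20750
p = 0.8·20750 / (107·1.8) = 86.1889…

86.19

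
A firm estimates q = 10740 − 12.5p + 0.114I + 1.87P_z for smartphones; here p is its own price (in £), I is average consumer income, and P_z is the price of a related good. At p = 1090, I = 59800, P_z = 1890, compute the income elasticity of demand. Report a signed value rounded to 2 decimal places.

0.91

At the given values, q = 10740 − 12.5(1090) + 0.114(59800) + 1.87(1890) = 7466.5.
∂q/∂I = 0.114.
E = (0.114) × (59800/7466.5) = 0.9130…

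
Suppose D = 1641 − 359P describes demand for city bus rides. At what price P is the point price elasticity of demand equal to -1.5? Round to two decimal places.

2.74

Ed = −359P/(1641 − 359P). Set this equal to -1.5:
359P = 1.5·(1641 − 359P) ⇒ 359P(1 + 1.5) = 1.5·1641
P = 1.5·1641 / (359·2.5) = 2.7426…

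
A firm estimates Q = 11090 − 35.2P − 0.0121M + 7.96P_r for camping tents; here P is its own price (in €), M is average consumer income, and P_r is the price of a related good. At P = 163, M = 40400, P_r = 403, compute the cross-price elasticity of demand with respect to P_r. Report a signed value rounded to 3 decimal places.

0.397

At the given values, Q = 11090 − 35.2(163) − 0.0121(40400) + 7.96(403) = 8071.44.
∂Q/∂P_r = 7.96.
E = (7.96) × (403/8071.44) = 0.39743…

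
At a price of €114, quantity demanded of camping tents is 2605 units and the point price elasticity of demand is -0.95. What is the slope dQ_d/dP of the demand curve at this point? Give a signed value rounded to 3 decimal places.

-21.708

Ed = (dQ_d/dP)·(P/Q_d) ⇒ dQ_d/dP = Ed·Q_d/P = (-0.95)·2605/114 = -21.70833…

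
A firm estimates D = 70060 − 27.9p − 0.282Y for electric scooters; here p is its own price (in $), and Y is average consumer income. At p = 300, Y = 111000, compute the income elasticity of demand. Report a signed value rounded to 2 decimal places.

At the given values, D = 70060 − 27.9(300) − 0.282(111000) = 30388.
∂D/∂Y = -0.282.
E = (-0.282) × (111000/30388) = -1.0300…

-1.03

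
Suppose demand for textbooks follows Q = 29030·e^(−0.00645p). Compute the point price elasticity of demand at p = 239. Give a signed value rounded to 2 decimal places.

-1.54

dQ/dp = −0.00645·Q = -40.0793. At p = 239, Q = 6213.84.
Ed = (dQ/dp)·(p/Q) = (-40.0793) × (239/6213.84) = -1.5415…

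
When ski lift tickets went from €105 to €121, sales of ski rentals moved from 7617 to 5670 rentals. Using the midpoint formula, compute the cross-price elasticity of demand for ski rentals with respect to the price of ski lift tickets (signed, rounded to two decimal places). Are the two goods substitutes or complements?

-2.07; complements

%ΔQ_{ski rentals} = (5670 − 7617)/avg = -1947/6643.5 = -0.293068…
%ΔP_{ski lift tickets} = (121 − 105)/avg = 16/113 = 0.141592…
E_cross = (-1947/6643.5) / (16/113) = -2.0697…
E_cross < 0 ⇒ the goods are complements.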